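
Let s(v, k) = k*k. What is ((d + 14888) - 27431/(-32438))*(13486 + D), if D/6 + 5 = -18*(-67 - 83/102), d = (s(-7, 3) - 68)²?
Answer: 105249874510337/275723 ≈ 3.8172e+8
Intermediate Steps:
s(v, k) = k²
d = 3481 (d = (3² - 68)² = (9 - 68)² = (-59)² = 3481)
D = 123996/17 (D = -30 + 6*(-18*(-67 - 83/102)) = -30 + 6*(-18*(-6917/102)) = -30 + 6*(20751/17) = -30 + 124506/17 = 123996/17 ≈ 7293.9)
((d + 14888) - 27431/(-32438))*(13486 + D) = ((3481 + 14888) - 27431/(-32438))*(13486 + 123996/17) = (18369 - 27431*(-1/32438))*(353258/17) = (18369 + 27431/32438)*(353258/17) = (595881053/32438)*(353258/17) = 105249874510337/275723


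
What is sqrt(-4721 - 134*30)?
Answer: I*sqrt(8741) ≈ 93.493*I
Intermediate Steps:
sqrt(-4721 - 134*30) = sqrt(-4721 - 4020) = sqrt(-8741) = I*sqrt(8741)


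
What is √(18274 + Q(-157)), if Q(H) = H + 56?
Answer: √18173 ≈ 134.81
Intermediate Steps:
Q(H) = 56 + H
√(18274 + Q(-157)) = √(18274 + (56 - 157)) = √(18274 - 101) = √18173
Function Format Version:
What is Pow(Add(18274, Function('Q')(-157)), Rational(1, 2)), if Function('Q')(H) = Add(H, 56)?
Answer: Pow(18173, Rational(1, 2)) ≈ 134.81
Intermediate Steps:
Function('Q')(H) = Add(56, H)
Pow(Add(18274, Function('Q')(-157)), Rational(1, 2)) = Pow(Add(18274, Add(56, -157)), Rational(1, 2)) = Pow(Add(18274, -101), Rational(1, 2)) = Pow(18173, Rational(1, 2))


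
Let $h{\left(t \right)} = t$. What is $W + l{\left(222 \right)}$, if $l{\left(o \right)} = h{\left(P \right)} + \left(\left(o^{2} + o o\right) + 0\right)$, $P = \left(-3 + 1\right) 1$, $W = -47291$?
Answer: $51275$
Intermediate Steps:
$P = -2$ ($P = \left(-2\right) 1 = -2$)
$l{\left(o \right)} = -2 + 2 o^{2}$ ($l{\left(o \right)} = -2 + \left(\left(o^{2} + o o\right) + 0\right) = -2 + \left(\left(o^{2} + o^{2}\right) + 0\right) = -2 + \left(2 o^{2} + 0\right) = -2 + 2 o^{2}$)
$W + l{\left(222 \right)} = -47291 - \left(2 - 2 \cdot 222^{2}\right) = -47291 + \left(-2 + 2 \cdot 49284\right) = -47291 + \left(-2 + 98568\right) = -47291 + 98566 = 51275$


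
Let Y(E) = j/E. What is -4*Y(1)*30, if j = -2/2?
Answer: 120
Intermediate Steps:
j = -1 (j = -2*½ = -1)
Y(E) = -1/E
-4*Y(1)*30 = -(-4)/1*30 = -(-4)*30 = -4*(-1)*30 = 4*30 = 120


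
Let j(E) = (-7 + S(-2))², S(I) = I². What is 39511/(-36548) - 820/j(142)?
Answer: -30324959/328932 ≈ -92.192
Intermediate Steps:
j(E) = 9 (j(E) = (-7 + (-2)²)² = (-7 + 4)² = (-3)² = 9)
39511/(-36548) - 820/j(142) = 39511/(-36548) - 820/9 = 39511*(-1/36548) - 820*⅑ = -39511/36548 - 820/9 = -30324959/328932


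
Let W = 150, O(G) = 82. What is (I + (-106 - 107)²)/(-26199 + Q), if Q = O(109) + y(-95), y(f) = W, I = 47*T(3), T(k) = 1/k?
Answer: -136154/77901 ≈ -1.7478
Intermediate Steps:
T(k) = 1/k
I = 47/3 ≈ 15.667
y(f) = 150
Q = 232 (Q = 82 + 150 = 232)
(I + (-106 - 107)²)/(-26199 + Q) = (47/3 + (-106 - 107)²)/(-26199 + 232) = (47/3 + (-213)²)/(-25967) = (47/3 + 45369)*(-1/25967) = (136154/3)*(-1/25967) = -136154/77901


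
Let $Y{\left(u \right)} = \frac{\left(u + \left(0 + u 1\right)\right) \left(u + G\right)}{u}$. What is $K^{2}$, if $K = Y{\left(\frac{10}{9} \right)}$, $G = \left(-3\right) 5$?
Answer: $\frac{62500}{81} \approx 771.6$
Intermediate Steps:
$G = -15$
$Y{\left(u \right)} = -30 + 2 u$ ($Y{\left(u \right)} = \frac{\left(u + \left(0 + u 1\right)\right) \left(u - 15\right)}{u} = \frac{\left(u + \left(0 + u\right)\right) \left(-15 + u\right)}{u} = \frac{\left(u + u\right) \left(-15 + u\right)}{u} = \frac{2 u \left(-15 + u\right)}{u} = -30 + 2 u$)
$K = - \frac{250}{9}$ ($K = -30 + 2 \cdot \frac{10}{9} = -30 + \frac{20}{9} = - \frac{250}{9} \approx -27.778$)
$K^{2} = \left(- \frac{250}{9}\right)^{2} = \frac{62500}{81}$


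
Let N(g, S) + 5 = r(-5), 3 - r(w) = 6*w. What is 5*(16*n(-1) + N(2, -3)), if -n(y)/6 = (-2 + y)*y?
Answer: -1300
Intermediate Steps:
r(w) = 3 - 6*w
N(g, S) = 28 (N(g, S) = -5 + (3 - 6*(-5)) = -5 + (3 + 30) = -5 + 33 = 28)
n(y) = -6*y*(-2 + y) (n(y) = -6*(-2 + y)*y = -6*y*(-2 + y))
5*(16*n(-1) + N(2, -3)) = 5*(16*(6*(-1)*(2 - 1*(-1))) + 28) = 5*(16*(6*(-1)*(2 + 1)) + 28) = 5*(16*(6*(-1)*3) + 28) = 5*(16*(-18) + 28) = 5*(-288 + 28) = 5*(-260) = -1300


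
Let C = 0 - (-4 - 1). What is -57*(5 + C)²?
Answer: -5700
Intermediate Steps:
C = 5 (C = 0 - 1*(-5) = 0 + 5 = 5)
-57*(5 + C)² = -57*(5 + 5)² = -57*10² = -57*100 = -5700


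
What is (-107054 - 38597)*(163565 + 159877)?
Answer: -47109650742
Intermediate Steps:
(-107054 - 38597)*(163565 + 159877) = -145651*323442 = -47109650742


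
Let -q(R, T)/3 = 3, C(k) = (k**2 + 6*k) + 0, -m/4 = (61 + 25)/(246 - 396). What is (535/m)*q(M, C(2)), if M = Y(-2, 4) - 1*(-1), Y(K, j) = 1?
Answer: -361125/172 ≈ -2099.6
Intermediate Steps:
M = 2 (M = 1 - 1*(-1) = 1 + 1 = 2)
m = 172/75 (m = -4*(61 + 25)/(246 - 396) = -344/(-150) = -344*(-1)/150 = -4*(-43/75) = 172/75 ≈ 2.2933)
C(k) = k**2 + 6*k
q(R, T) = -9 (q(R, T) = -3*3 = -9)
(535/m)*q(M, C(2)) = (535/(172/75))*(-9) = (535*(75/172))*(-9) = (40125/172)*(-9) = -361125/172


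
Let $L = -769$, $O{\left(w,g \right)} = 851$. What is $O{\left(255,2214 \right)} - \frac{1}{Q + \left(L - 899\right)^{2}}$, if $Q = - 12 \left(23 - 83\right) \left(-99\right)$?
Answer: $\frac{2307013343}{2710944} \approx 851.0$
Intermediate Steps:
$Q = -71280$ ($Q = \left(-12\right) \left(-60\right) \left(-99\right) = 720 \left(-99\right) = -71280$)
$O{\left(255,2214 \right)} - \frac{1}{Q + \left(L - 899\right)^{2}} = 851 - \frac{1}{-71280 + \left(-769 - 899\right)^{2}} = 851 - \frac{1}{-71280 + \left(-1668\right)^{2}} = 851 - \frac{1}{-71280 + 2782224} = 851 - \frac{1}{2710944} = \frac{2307013343}{2710944}$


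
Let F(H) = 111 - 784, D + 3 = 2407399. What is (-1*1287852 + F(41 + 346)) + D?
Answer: 1118871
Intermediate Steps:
D = 2407396 (D = -3 + 2407399 = 2407396)
F(H) = -673
(-1*1287852 + F(41 + 346)) + D = (-1*1287852 - 673) + 2407396 = (-1287852 - 673) + 2407396 = -1288525 + 2407396 = 1118871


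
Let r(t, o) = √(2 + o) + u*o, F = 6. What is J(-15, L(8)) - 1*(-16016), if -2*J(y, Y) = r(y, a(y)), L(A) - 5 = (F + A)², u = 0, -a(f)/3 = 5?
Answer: 16016 - I*√13/2 ≈ 16016.0 - 1.8028*I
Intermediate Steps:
a(f) = -15 (a(f) = -3*5 = -15)
L(A) = 5 + (6 + A)²
r(t, o) = √(2 + o) (r(t, o) = √(2 + o) + 0*o = √(2 + o) + 0 = √(2 + o))
J(y, Y) = -I*√13/2 (J(y, Y) = -√(2 - 15)/2 = -I*√13/2)
J(-15, L(8)) - 1*(-16016) = -I*√13/2 - 1*(-16016) = -I*√13/2 + 16016 = 16016 - I*√13/2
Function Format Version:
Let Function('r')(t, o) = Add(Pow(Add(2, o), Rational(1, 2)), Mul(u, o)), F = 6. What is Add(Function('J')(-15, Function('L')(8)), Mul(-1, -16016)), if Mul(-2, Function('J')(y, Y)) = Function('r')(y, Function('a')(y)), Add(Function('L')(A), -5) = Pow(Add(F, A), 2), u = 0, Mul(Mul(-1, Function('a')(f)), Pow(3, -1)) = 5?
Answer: Add(16016, Mul(Rational(-1, 2), I, Pow(13, Rational(1, 2)))) ≈ Add(16016., Mul(-1.8028, I))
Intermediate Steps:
Function('a')(f) = -15 (Function('a')(f) = Mul(-3, 5) = -15)
Function('L')(A) = Add(5, Pow(Add(6, A), 2))
Function('r')(t, o) = Pow(Add(2, o), Rational(1, 2)) (Function('r')(t, o) = Add(Pow(Add(2, o), Rational(1, 2)), Mul(0, o)) = Add(Pow(Add(2, o), Rational(1, 2)), 0) = Pow(Add(2, o), Rational(1, 2)))
Function('J')(y, Y) = Mul(Rational(-1, 2), I, Pow(13, Rational(1, 2))) (Function('J')(y, Y) = Mul(Rational(-1, 2), Pow(Add(2, -15), Rational(1, 2))) = Mul(Rational(-1, 2), Pow(-13, Rational(1, 2))) = Mul(Rational(-1, 2), Mul(I, Pow(13, Rational(1, 2)))) = Mul(Rational(-1, 2), I, Pow(13, Rational(1, 2))))
Add(Function('J')(-15, Function('L')(8)), Mul(-1, -16016)) = Add(Mul(Rational(-1, 2), I, Pow(13, Rational(1, 2))), Mul(-1, -16016)) = Add(Mul(Rational(-1, 2), I, Pow(13, Rational(1, 2))), 16016) = Add(16016, Mul(Rational(-1, 2), I, Pow(13, Rational(1, 2))))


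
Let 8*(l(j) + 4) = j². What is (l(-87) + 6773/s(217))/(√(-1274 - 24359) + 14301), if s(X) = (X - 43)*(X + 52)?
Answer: 840972702801/12765196555472 - 176415503*I*√25633/38295589666416 ≈ 0.06588 - 0.00073754*I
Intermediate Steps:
s(X) = (-43 + X)*(52 + X)
l(j) = -4 + j²/8
(l(-87) + 6773/s(217))/(√(-1274 - 24359) + 14301) = ((-4 + (⅛)*(-87)²) + 6773/(-2236 + 217² + 9*217))/(√(-1274 - 24359) + 14301) = ((-4 + (⅛)*7569) + 6773/(-2236 + 47089 + 1953))/(√(-25633) + 14301) = ((-4 + 7569/8) + 6773/46806)/(I*√25633 + 14301) = (7537/8 + 6773*(1/46806))/(14301 + I*√25633) = (7537/8 + 6773/46806)/(14301 + I*√25633) = 176415503/(187224*(14301 + I*√25633))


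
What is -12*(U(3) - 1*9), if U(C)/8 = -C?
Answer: 396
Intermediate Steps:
U(C) = -8*C (U(C) = 8*(-C) = -8*C)
-12*(U(3) - 1*9) = -12*(-8*3 - 1*9) = -12*(-24 - 9) = -12*(-33) = 396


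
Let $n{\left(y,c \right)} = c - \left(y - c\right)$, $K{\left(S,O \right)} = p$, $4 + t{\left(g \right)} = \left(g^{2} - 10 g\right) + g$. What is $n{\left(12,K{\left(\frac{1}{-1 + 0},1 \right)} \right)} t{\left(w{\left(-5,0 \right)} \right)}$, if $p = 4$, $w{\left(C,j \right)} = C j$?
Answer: $16$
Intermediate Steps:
$t{\left(g \right)} = -4 + g^{2} - 9 g$ ($t{\left(g \right)} = -4 + \left(\left(g^{2} - 10 g\right) + g\right) = -4 + \left(g^{2} - 9 g\right) = -4 + g^{2} - 9 g$)
$K{\left(S,O \right)} = 4$
$n{\left(y,c \right)} = - y + 2 c$ ($n{\left(y,c \right)} = c + \left(c - y\right) = - y + 2 c$)
$n{\left(12,K{\left(\frac{1}{-1 + 0},1 \right)} \right)} t{\left(w{\left(-5,0 \right)} \right)} = \left(\left(-1\right) 12 + 2 \cdot 4\right) \left(-4 + \left(\left(-5\right) 0\right)^{2} - 9 \left(\left(-5\right) 0\right)\right) = \left(-12 + 8\right) \left(-4 + 0^{2} - 0\right) = - 4 \left(-4 + 0 + 0\right) = \left(-4\right) \left(-4\right) = 16$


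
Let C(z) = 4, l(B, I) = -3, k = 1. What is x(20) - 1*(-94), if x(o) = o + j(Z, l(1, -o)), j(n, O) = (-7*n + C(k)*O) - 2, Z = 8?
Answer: 44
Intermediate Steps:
j(n, O) = -2 - 7*n + 4*O (j(n, O) = (-7*n + 4*O) - 2 = -2 - 7*n + 4*O)
x(o) = -70 + o (x(o) = o + (-2 - 7*8 + 4*(-3)) = o + (-2 - 56 - 12) = o - 70 = -70 + o)
x(20) - 1*(-94) = (-70 + 20) - 1*(-94) = -50 + 94 = 44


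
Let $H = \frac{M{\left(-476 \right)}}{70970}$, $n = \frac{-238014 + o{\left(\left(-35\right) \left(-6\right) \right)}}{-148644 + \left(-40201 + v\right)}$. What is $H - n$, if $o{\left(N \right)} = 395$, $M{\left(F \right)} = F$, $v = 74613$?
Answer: $- \frac{8459097431}{4053522520} \approx -2.0868$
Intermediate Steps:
$n = \frac{237619}{114232}$ ($n = \frac{-238014 + 395}{-148644 + \left(-40201 + 74613\right)} = - \frac{237619}{-148644 + 34412} = - \frac{237619}{-114232} = \left(-237619\right) \left(- \frac{1}{114232}\right) = \frac{237619}{114232} \approx 2.0801$)
$H = - \frac{238}{35485}$ ($H = - \frac{476}{70970} = \left(-476\right) \frac{1}{70970} = - \frac{238}{35485} \approx -0.0067071$)
$H - n = - \frac{238}{35485} - \frac{237619}{114232} = - \frac{8459097431}{4053522520}$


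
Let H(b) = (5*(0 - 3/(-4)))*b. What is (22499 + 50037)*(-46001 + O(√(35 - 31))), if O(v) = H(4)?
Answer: -3335640496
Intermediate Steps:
H(b) = 15*b/4 (H(b) = (5*(0 - 3*(-1)/4))*b = (5*(0 - 1*(-¾)))*b = (5*(0 + ¾))*b = (5*(¾))*b = 15*b/4)
O(v) = 15 (O(v) = (15/4)*4 = 15)
(22499 + 50037)*(-46001 + O(√(35 - 31))) = (22499 + 50037)*(-46001 + 15) = 72536*(-45986) = -3335640496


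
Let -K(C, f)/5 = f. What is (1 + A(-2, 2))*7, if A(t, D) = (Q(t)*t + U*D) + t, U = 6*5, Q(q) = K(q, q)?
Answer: 273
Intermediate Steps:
K(C, f) = -5*f
Q(q) = -5*q
U = 30
A(t, D) = t - 5*t² + 30*D (A(t, D) = ((-5*t)*t + 30*D) + t = (-5*t² + 30*D) + t = t - 5*t² + 30*D)
(1 + A(-2, 2))*7 = (1 + (-2 - 5*(-2)² + 30*2))*7 = (1 + (-2 - 5*4 + 60))*7 = (1 + (-2 - 20 + 60))*7 = (1 + 38)*7 = 39*7 = 273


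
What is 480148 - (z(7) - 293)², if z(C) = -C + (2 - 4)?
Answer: 388944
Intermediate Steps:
z(C) = -2 - C (z(C) = -C - 2 = -2 - C)
480148 - (z(7) - 293)² = 480148 - ((-2 - 1*7) - 293)² = 480148 - ((-2 - 7) - 293)² = 480148 - (-9 - 293)² = 480148 - 1*(-302)² = 480148 - 1*91204 = 480148 - 91204 = 388944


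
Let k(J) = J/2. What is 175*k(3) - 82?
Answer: 361/2 ≈ 180.50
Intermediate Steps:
k(J) = J/2 (k(J) = J*(½) = J/2)
175*k(3) - 82 = 175*((½)*3) - 82 = 175*(3/2) - 82 = 525/2 - 82 = 361/2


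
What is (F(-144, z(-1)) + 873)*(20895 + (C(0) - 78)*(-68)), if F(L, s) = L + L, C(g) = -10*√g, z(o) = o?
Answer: 15326415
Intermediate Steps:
F(L, s) = 2*L
(F(-144, z(-1)) + 873)*(20895 + (C(0) - 78)*(-68)) = (2*(-144) + 873)*(20895 + (-10*√0 - 78)*(-68)) = (-288 + 873)*(20895 + (-10*0 - 78)*(-68)) = 585*(20895 + (0 - 78)*(-68)) = 585*(20895 - 78*(-68)) = 585*(20895 + 5304) = 585*26199 = 15326415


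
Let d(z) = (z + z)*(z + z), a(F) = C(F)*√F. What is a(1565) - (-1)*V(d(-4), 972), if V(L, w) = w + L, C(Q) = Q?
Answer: 1036 + 1565*√1565 ≈ 62948.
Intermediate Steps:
a(F) = F^(3/2) (a(F) = F*√F = F^(3/2))
d(z) = 4*z² (d(z) = (2*z)*(2*z) = 4*z²)
V(L, w) = L + w
a(1565) - (-1)*V(d(-4), 972) = 1565^(3/2) - (-1)*(4*(-4)² + 972) = 1565*√1565 - (-1)*(4*16 + 972) = 1565*√1565 - (-1)*(64 + 972) = 1565*√1565 - (-1)*1036 = 1565*√1565 - 1*(-1036) = 1565*√1565 + 1036 = 1036 + 1565*√1565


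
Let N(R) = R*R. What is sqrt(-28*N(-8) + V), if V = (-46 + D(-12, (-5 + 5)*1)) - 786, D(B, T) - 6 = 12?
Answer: I*sqrt(2606) ≈ 51.049*I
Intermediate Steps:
D(B, T) = 18 (D(B, T) = 6 + 12 = 18)
N(R) = R**2
V = -814 (V = (-46 + 18) - 786 = -28 - 786 = -814)
sqrt(-28*N(-8) + V) = sqrt(-28*(-8)**2 - 814) = sqrt(-28*64 - 814) = sqrt(-1792 - 814) = sqrt(-2606) = I*sqrt(2606)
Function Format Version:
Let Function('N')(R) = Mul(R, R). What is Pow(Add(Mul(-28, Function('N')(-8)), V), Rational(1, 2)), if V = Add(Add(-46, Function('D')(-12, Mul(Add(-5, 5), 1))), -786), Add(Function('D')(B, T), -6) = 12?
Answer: Mul(I, Pow(2606, Rational(1, 2))) ≈ Mul(51.049, I)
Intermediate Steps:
Function('D')(B, T) = 18 (Function('D')(B, T) = Add(6, 12) = 18)
Function('N')(R) = Pow(R, 2)
V = -814 (V = Add(Add(-46, 18), -786) = Add(-28, -786) = -814)
Pow(Add(Mul(-28, Function('N')(-8)), V), Rational(1, 2)) = Pow(Add(Mul(-28, Pow(-8, 2)), -814), Rational(1, 2)) = Pow(Add(Mul(-28, 64), -814), Rational(1, 2)) = Pow(Add(-1792, -814), Rational(1, 2)) = Pow(-2606, Rational(1, 2)) = Mul(I, Pow(2606, Rational(1, 2)))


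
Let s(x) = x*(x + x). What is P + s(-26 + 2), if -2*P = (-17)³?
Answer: 7217/2 ≈ 3608.5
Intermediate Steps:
s(x) = 2*x² (s(x) = x*(2*x) = 2*x²)
P = 4913/2 (P = -½*(-17)³ = -½*(-4913) = 4913/2 ≈ 2456.5)
P + s(-26 + 2) = 4913/2 + 2*(-26 + 2)² = 4913/2 + 2*(-24)² = 4913/2 + 2*576 = 4913/2 + 1152 = 7217/2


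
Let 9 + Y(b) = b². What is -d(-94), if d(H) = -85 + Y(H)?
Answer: -8742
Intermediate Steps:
Y(b) = -9 + b²
d(H) = -94 + H² (d(H) = -85 + (-9 + H²) = -94 + H²)
-d(-94) = -(-94 + (-94)²) = -(-94 + 8836) = -1*8742 = -8742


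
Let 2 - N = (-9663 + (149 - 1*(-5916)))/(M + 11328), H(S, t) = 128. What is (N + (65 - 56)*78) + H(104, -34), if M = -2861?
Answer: 7048142/8467 ≈ 832.42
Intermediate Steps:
N = 20532/8467 (N = 2 - (-9663 + (149 - 1*(-5916)))/(-2861 + 11328) = 2 - (-9663 + (149 + 5916))/8467 = 2 - (-9663 + 6065)/8467 = 2 - (-3598)/8467 = 2 - 1*(-3598/8467) = 2 + 3598/8467 = 20532/8467 ≈ 2.4249)
(N + (65 - 56)*78) + H(104, -34) = (20532/8467 + (65 - 56)*78) + 128 = (20532/8467 + 9*78) + 128 = (20532/8467 + 702) + 128 = 5964366/8467 + 128 = 7048142/8467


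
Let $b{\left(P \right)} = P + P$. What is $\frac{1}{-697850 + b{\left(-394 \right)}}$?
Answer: $- \frac{1}{698638} \approx -1.4314 \cdot 10^{-6}$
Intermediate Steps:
$b{\left(P \right)} = 2 P$
$\frac{1}{-697850 + b{\left(-394 \right)}} = \frac{1}{-697850 + 2 \left(-394\right)} = \frac{1}{-697850 - 788} = \frac{1}{-698638} = - \frac{1}{698638}$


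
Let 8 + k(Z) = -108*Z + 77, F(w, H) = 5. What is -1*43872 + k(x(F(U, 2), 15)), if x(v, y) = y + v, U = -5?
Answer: -45963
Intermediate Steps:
x(v, y) = v + y
k(Z) = 69 - 108*Z (k(Z) = -8 + (-108*Z + 77) = -8 + (77 - 108*Z) = 69 - 108*Z)
-1*43872 + k(x(F(U, 2), 15)) = -1*43872 + (69 - 108*(5 + 15)) = -43872 + (69 - 108*20) = -43872 + (69 - 2160) = -43872 - 2091 = -45963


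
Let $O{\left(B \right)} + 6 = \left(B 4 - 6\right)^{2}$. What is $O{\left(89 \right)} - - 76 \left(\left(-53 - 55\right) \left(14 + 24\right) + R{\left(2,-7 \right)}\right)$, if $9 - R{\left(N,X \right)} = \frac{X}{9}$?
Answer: $- \frac{1698002}{9} \approx -1.8867 \cdot 10^{5}$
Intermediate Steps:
$R{\left(N,X \right)} = 9 - \frac{X}{9}$
$O{\left(B \right)} = -6 + \left(-6 + 4 B\right)^{2}$ ($O{\left(B \right)} = -6 + \left(B 4 - 6\right)^{2} = -6 + \left(4 B - 6\right)^{2} = -6 + \left(-6 + 4 B\right)^{2}$)
$O{\left(89 \right)} - - 76 \left(\left(-53 - 55\right) \left(14 + 24\right) + R{\left(2,-7 \right)}\right) = \left(30 - 4272 + 16 \cdot 89^{2}\right) - - 76 \left(\left(-53 - 55\right) \left(14 + 24\right) + \left(9 - - \frac{7}{9}\right)\right) = \left(30 - 4272 + 16 \cdot 7921\right) - - 76 \left(\left(-108\right) 38 + \left(9 + \frac{7}{9}\right)\right) = \left(30 - 4272 + 126736\right) - - 76 \left(-4104 + \frac{88}{9}\right) = 122494 - \left(-76\right) \left(- \frac{36848}{9}\right) = 122494 - \frac{2800448}{9} = - \frac{1698002}{9}$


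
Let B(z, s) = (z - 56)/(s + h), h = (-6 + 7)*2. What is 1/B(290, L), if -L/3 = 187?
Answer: -43/18 ≈ -2.3889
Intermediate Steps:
L = -561 (L = -3*187 = -561)
h = 2 (h = 1*2 = 2)
B(z, s) = (-56 + z)/(2 + s) (B(z, s) = (z - 56)/(s + 2) = (-56 + z)/(2 + s))
1/B(290, L) = 1/((-56 + 290)/(2 - 561)) = 1/(234/(-559)) = 1/(-1/559*234) = 1/(-18/43) = -43/18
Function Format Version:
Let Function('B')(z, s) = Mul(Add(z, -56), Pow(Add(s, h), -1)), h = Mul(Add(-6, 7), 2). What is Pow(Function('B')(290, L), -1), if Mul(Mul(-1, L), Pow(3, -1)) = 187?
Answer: Rational(-43, 18) ≈ -2.3889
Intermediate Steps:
L = -561 (L = Mul(-3, 187) = -561)
h = 2 (h = Mul(1, 2) = 2)
Function('B')(z, s) = Mul(Pow(Add(2, s), -1), Add(-56, z)) (Function('B')(z, s) = Mul(Add(z, -56), Pow(Add(s, 2), -1)) = Mul(Add(-56, z), Pow(Add(2, s), -1)) = Mul(Pow(Add(2, s), -1), Add(-56, z)))
Pow(Function('B')(290, L), -1) = Pow(Mul(Pow(Add(2, -561), -1), Add(-56, 290)), -1) = Pow(Mul(Pow(-559, -1), 234), -1) = Pow(Mul(Rational(-1, 559), 234), -1) = Pow(Rational(-18, 43), -1) = Rational(-43, 18)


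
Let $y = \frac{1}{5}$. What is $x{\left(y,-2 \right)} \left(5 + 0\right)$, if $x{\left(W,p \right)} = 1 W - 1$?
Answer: $-4$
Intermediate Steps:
$y = \frac{1}{5} \approx 0.2$
$x{\left(W,p \right)} = -1 + W$ ($x{\left(W,p \right)} = W - 1 = -1 + W$)
$x{\left(y,-2 \right)} \left(5 + 0\right) = \left(-1 + \frac{1}{5}\right) \left(5 + 0\right) = \left(- \frac{4}{5}\right) 5 = -4$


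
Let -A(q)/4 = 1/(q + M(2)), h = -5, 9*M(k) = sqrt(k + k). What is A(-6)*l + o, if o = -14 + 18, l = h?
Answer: 7/13 ≈ 0.53846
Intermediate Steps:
M(k) = sqrt(2)*sqrt(k)/9 (M(k) = sqrt(k + k)/9 = sqrt(2*k)/9 = (sqrt(2)*sqrt(k))/9 = sqrt(2)*sqrt(k)/9)
A(q) = -4/(2/9 + q) (A(q) = -4/(q + sqrt(2)*sqrt(2)/9) = -4/(q + 2/9) = -4/(2/9 + q))
l = -5
o = 4
A(-6)*l + o = -36/(2 + 9*(-6))*(-5) + 4 = -36/(2 - 54)*(-5) + 4 = -36/(-52)*(-5) + 4 = -36*(-1/52)*(-5) + 4 = (9/13)*(-5) + 4 = -45/13 + 4 = 7/13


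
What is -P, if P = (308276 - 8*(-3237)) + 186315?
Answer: -520487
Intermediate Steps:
P = 520487 (P = (308276 + 25896) + 186315 = 334172 + 186315 = 520487)
-P = -1*520487 = -520487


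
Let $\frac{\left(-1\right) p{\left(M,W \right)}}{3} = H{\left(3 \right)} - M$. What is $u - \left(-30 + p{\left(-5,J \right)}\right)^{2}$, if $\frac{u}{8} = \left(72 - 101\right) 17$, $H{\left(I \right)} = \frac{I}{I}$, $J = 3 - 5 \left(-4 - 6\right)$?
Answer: $-6248$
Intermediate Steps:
$J = 53$ ($J = 3 - 5 \left(-4 - 6\right) = 3 - -50 = 3 + 50 = 53$)
$H{\left(I \right)} = 1$
$p{\left(M,W \right)} = -3 + 3 M$ ($p{\left(M,W \right)} = - 3 \left(1 - M\right) = -3 + 3 M$)
$u = -3944$ ($u = 8 \left(72 - 101\right) 17 = 8 \left(\left(-29\right) 17\right) = 8 \left(-493\right) = -3944$)
$u - \left(-30 + p{\left(-5,J \right)}\right)^{2} = -3944 - \left(-30 + \left(-3 + 3 \left(-5\right)\right)\right)^{2} = -3944 - \left(-30 - 18\right)^{2} = -3944 - \left(-48\right)^{2} = -3944 - 2304 = -6248$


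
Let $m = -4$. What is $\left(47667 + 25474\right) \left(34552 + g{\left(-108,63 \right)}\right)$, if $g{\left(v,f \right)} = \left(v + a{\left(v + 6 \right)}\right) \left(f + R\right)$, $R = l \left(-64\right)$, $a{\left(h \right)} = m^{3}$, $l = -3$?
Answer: $-680796428$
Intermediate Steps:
$a{\left(h \right)} = -64$ ($a{\left(h \right)} = \left(-4\right)^{3} = -64$)
$R = 192$ ($R = \left(-3\right) \left(-64\right) = 192$)
$g{\left(v,f \right)} = \left(-64 + v\right) \left(192 + f\right)$ ($g{\left(v,f \right)} = \left(v - 64\right) \left(f + 192\right) = \left(-64 + v\right) \left(192 + f\right)$)
$\left(47667 + 25474\right) \left(34552 + g{\left(-108,63 \right)}\right) = \left(47667 + 25474\right) \left(34552 + \left(-12288 - 4032 + 192 \left(-108\right) + 63 \left(-108\right)\right)\right) = 73141 \left(34552 - 43860\right) = 73141 \left(-9308\right) = -680796428$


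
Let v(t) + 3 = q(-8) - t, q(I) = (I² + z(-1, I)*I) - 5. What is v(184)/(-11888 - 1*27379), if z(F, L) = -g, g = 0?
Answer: 128/39267 ≈ 0.0032597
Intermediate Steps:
z(F, L) = 0 (z(F, L) = -1*0 = 0)
q(I) = -5 + I² (q(I) = (I² + 0*I) - 5 = (I² + 0) - 5 = I² - 5 = -5 + I²)
v(t) = 56 - t (v(t) = -3 + ((-5 + (-8)²) - t) = -3 + ((-5 + 64) - t) = -3 + (59 - t) = 56 - t)
v(184)/(-11888 - 1*27379) = (56 - 1*184)/(-11888 - 1*27379) = (56 - 184)/(-11888 - 27379) = -128/(-39267) = -128*(-1/39267) = 128/39267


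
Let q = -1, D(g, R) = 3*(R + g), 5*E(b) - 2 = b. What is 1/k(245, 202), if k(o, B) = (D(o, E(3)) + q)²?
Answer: 1/543169 ≈ 1.8410e-6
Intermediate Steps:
E(b) = ⅖ + b/5
D(g, R) = 3*R + 3*g
k(o, B) = (2 + 3*o)² (k(o, B) = ((3*(⅖ + (⅕)*3) + 3*o) - 1)² = ((3*(⅖ + ⅗) + 3*o) - 1)² = ((3*1 + 3*o) - 1)² = ((3 + 3*o) - 1)² = (2 + 3*o)²)
1/k(245, 202) = 1/((2 + 3*245)²) = 1/((2 + 735)²) = 1/(737²) = 1/543169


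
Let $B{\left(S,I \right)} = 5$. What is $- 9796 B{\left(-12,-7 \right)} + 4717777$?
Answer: $4668797$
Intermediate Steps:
$- 9796 B{\left(-12,-7 \right)} + 4717777 = \left(-9796\right) 5 + 4717777 = -48980 + 4717777 = 4668797$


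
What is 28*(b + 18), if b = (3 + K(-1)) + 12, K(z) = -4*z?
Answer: 1036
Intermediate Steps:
b = 19 (b = (3 - 4*(-1)) + 12 = (3 + 4) + 12 = 7 + 12 = 19)
28*(b + 18) = 28*(19 + 18) = 28*37 = 1036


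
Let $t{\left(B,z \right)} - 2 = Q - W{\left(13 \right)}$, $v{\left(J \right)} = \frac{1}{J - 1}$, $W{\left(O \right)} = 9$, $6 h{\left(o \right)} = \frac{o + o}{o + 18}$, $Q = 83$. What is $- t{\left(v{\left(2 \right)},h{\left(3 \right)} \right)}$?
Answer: $-76$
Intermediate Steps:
$h{\left(o \right)} = \frac{o}{3 \left(18 + o\right)}$ ($h{\left(o \right)} = \frac{\left(o + o\right) \frac{1}{o + 18}}{6} = \frac{2 o \frac{1}{18 + o}}{6} = \frac{o}{3 \left(18 + o\right)}$)
$v{\left(J \right)} = \frac{1}{-1 + J}$
$t{\left(B,z \right)} = 76$ ($t{\left(B,z \right)} = 2 + \left(83 - 9\right) = 2 + 74 = 76$)
$- t{\left(v{\left(2 \right)},h{\left(3 \right)} \right)} = \left(-1\right) 76 = -76$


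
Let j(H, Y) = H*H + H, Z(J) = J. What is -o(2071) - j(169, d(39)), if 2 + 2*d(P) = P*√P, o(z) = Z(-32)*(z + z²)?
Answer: 137286854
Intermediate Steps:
o(z) = -32*z - 32*z² (o(z) = -32*(z + z²) = -32*z - 32*z²)
d(P) = -1 + P^(3/2)/2 (d(P) = -1 + (P*√P)/2 = -1 + P^(3/2)/2)
j(H, Y) = H + H² (j(H, Y) = H² + H = H + H²)
-o(2071) - j(169, d(39)) = -(-32)*2071*(1 + 2071) - 169*(1 + 169) = -(-32)*2071*2072 - 169*170 = -1*(-137315584) - 1*28730 = 137315584 - 28730 = 137286854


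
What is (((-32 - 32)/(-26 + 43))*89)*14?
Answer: -79744/17 ≈ -4690.8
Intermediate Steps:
(((-32 - 32)/(-26 + 43))*89)*14 = (-64/17*89)*14 = (-64*1/17*89)*14 = -64/17*89*14 = -5696/17*14 = -79744/17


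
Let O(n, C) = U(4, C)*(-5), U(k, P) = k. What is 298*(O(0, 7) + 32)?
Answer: 3576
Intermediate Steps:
O(n, C) = -20 (O(n, C) = 4*(-5) = -20)
298*(O(0, 7) + 32) = 298*(-20 + 32) = 298*12 = 3576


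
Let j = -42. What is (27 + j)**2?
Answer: 225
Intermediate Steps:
(27 + j)**2 = (27 - 42)**2 = (-15)**2 = 225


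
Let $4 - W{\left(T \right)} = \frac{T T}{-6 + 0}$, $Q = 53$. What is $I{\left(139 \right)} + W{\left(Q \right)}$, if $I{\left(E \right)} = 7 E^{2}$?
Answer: $\frac{814315}{6} \approx 1.3572 \cdot 10^{5}$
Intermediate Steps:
$W{\left(T \right)} = 4 + \frac{T^{2}}{6}$ ($W{\left(T \right)} = 4 - \frac{T T}{-6 + 0} = 4 - \frac{T^{2}}{-6} = 4 - T^{2} \left(- \frac{1}{6}\right) = 4 - - \frac{T^{2}}{6} = 4 + \frac{T^{2}}{6}$)
$I{\left(139 \right)} + W{\left(Q \right)} = 7 \cdot 139^{2} + \left(4 + \frac{53^{2}}{6}\right) = 7 \cdot 19321 + \left(4 + \frac{1}{6} \cdot 2809\right) = 135247 + \left(4 + \frac{2809}{6}\right) = 135247 + \frac{2833}{6} = \frac{814315}{6}$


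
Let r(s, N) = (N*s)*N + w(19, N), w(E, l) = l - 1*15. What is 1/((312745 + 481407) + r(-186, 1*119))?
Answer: -1/1839690 ≈ -5.4357e-7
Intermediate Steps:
w(E, l) = -15 + l (w(E, l) = l - 15 = -15 + l)
r(s, N) = -15 + N + s*N**2 (r(s, N) = (N*s)*N + (-15 + N) = s*N**2 + (-15 + N) = -15 + N + s*N**2)
1/((312745 + 481407) + r(-186, 1*119)) = 1/((312745 + 481407) + (-15 + 1*119 - 186*(1*119)**2)) = 1/(794152 + (-15 + 119 - 186*119**2)) = 1/(794152 + (-15 + 119 - 186*14161)) = 1/(794152 + (-15 + 119 - 2633946)) = 1/(794152 - 2633842) = 1/(-1839690) = -1/1839690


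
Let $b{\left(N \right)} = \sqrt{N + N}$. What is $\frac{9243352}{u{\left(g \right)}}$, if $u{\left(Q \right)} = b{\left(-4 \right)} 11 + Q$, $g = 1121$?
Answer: $\frac{10361797592}{1257609} - \frac{203353744 i \sqrt{2}}{1257609} \approx 8239.3 - 228.68 i$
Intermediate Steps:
$b{\left(N \right)} = \sqrt{2} \sqrt{N}$ ($b{\left(N \right)} = \sqrt{2 N} = \sqrt{2} \sqrt{N}$)
$u{\left(Q \right)} = Q + 22 i \sqrt{2}$ ($u{\left(Q \right)} = \sqrt{2} \sqrt{-4} \cdot 11 + Q = \sqrt{2} \cdot 2 i 11 + Q = 2 i \sqrt{2} \cdot 11 + Q = 22 i \sqrt{2} + Q = Q + 22 i \sqrt{2}$)
$\frac{9243352}{u{\left(g \right)}} = \frac{9243352}{1121 + 22 i \sqrt{2}}$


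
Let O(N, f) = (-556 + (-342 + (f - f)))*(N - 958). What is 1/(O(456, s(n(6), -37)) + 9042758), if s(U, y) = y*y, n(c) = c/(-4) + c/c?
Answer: 1/9493554 ≈ 1.0533e-7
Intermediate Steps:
n(c) = 1 - c/4 (n(c) = c*(-1/4) + 1 = -c/4 + 1 = 1 - c/4)
s(U, y) = y**2
O(N, f) = 860284 - 898*N (O(N, f) = (-556 + (-342 + 0))*(-958 + N) = (-556 - 342)*(-958 + N) = -898*(-958 + N) = 860284 - 898*N)
1/(O(456, s(n(6), -37)) + 9042758) = 1/((860284 - 898*456) + 9042758) = 1/((860284 - 409488) + 9042758) = 1/(450796 + 9042758) = 1/9493554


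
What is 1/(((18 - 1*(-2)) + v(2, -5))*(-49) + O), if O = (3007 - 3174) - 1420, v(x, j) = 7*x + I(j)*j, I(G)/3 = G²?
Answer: 1/15122 ≈ 6.6129e-5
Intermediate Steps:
I(G) = 3*G²
v(x, j) = 3*j³ + 7*x (v(x, j) = 7*x + (3*j²)*j = 7*x + 3*j³ = 3*j³ + 7*x)
O = -1587 (O = -167 - 1420 = -1587)
1/(((18 - 1*(-2)) + v(2, -5))*(-49) + O) = 1/(((18 - 1*(-2)) + (3*(-5)³ + 7*2))*(-49) - 1587) = 1/(((18 + 2) + (3*(-125) + 14))*(-49) - 1587) = 1/((20 + (-375 + 14))*(-49) - 1587) = 1/((20 - 361)*(-49) - 1587) = 1/(-341*(-49) - 1587) = 1/(16709 - 1587) = 1/15122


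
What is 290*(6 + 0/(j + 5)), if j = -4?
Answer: 1740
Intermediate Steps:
290*(6 + 0/(j + 5)) = 290*(6 + 0/(-4 + 5)) = 290*(6 + 0/1) = 290*(6 + 0*1) = 290*(6 + 0) = 290*6 = 1740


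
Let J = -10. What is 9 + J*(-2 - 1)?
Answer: 39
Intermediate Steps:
9 + J*(-2 - 1) = 9 - 10*(-2 - 1) = 9 - 10*(-3) = 9 + 30 = 39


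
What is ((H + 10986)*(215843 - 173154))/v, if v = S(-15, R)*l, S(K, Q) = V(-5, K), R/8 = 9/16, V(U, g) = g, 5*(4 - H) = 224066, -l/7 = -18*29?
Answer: 1203232154/45675 ≈ 26343.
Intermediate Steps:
l = 3654 (l = -(-126)*29 = -7*(-522) = 3654)
H = -224046/5 (H = 4 - ⅕*224066 = 4 - 224066/5 = -224046/5 ≈ -44809.)
R = 9/2 (R = 8*(9/16) = 9/2 ≈ 4.5000)
S(K, Q) = K
v = -54810 (v = -15*3654 = -54810)
((H + 10986)*(215843 - 173154))/v = ((-224046/5 + 10986)*(215843 - 173154))/(-54810) = -169116/5*42689*(-1/54810) = -7219392924/5*(-1/54810) = 1203232154/45675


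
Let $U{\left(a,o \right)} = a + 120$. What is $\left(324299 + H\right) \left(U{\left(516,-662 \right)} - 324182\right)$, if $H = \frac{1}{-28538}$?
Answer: $- \frac{1497184017698553}{14269} \approx -1.0493 \cdot 10^{11}$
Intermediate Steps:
$U{\left(a,o \right)} = 120 + a$
$H = - \frac{1}{28538} \approx -3.5041 \cdot 10^{-5}$
$\left(324299 + H\right) \left(U{\left(516,-662 \right)} - 324182\right) = \left(324299 - \frac{1}{28538}\right) \left(\left(120 + 516\right) - 324182\right) = \frac{9254844861 \left(636 - 324182\right)}{28538} = \frac{9254844861}{28538} \left(-323546\right) = - \frac{1497184017698553}{14269}$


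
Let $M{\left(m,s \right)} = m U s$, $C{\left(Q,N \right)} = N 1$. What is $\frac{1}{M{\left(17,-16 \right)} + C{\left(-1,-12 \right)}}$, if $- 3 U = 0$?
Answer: $- \frac{1}{12} \approx -0.083333$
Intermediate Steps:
$C{\left(Q,N \right)} = N$
$U = 0$ ($U = \left(- \frac{1}{3}\right) 0 = 0$)
$M{\left(m,s \right)} = 0$ ($M{\left(m,s \right)} = m 0 s = 0 s = 0$)
$\frac{1}{M{\left(17,-16 \right)} + C{\left(-1,-12 \right)}} = \frac{1}{0 - 12} = \frac{1}{-12} = - \frac{1}{12}$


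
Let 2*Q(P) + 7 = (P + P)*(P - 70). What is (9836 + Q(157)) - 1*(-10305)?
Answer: 67593/2 ≈ 33797.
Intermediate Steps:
Q(P) = -7/2 + P*(-70 + P) (Q(P) = -7/2 + ((P + P)*(P - 70))/2 = -7/2 + ((2*P)*(-70 + P))/2 = -7/2 + (2*P*(-70 + P))/2 = -7/2 + P*(-70 + P))
(9836 + Q(157)) - 1*(-10305) = (9836 + (-7/2 + 157**2 - 70*157)) - 1*(-10305) = (9836 + (-7/2 + 24649 - 10990)) + 10305 = (9836 + 27311/2) + 10305 = 46983/2 + 10305 = 67593/2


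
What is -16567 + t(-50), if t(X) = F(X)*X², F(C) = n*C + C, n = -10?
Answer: 1108433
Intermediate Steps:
F(C) = -9*C (F(C) = -10*C + C = -9*C)
t(X) = -9*X³ (t(X) = (-9*X)*X² = -9*X³)
-16567 + t(-50) = -16567 - 9*(-50)³ = -16567 - 9*(-125000) = -16567 + 1125000 = 1108433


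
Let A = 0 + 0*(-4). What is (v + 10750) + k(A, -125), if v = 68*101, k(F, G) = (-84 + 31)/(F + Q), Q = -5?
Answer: 88143/5 ≈ 17629.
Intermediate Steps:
A = 0 (A = 0 + 0 = 0)
k(F, G) = -53/(-5 + F) (k(F, G) = (-84 + 31)/(F - 5) = -53/(-5 + F))
v = 6868
(v + 10750) + k(A, -125) = (6868 + 10750) - 53/(-5 + 0) = 17618 - 53/(-5) = 17618 - 53*(-⅕) = 17618 + 53/5 = 88143/5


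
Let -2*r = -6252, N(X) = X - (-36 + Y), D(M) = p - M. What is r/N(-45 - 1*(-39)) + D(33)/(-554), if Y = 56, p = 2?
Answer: -865499/7202 ≈ -120.17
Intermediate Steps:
D(M) = 2 - M
N(X) = -20 + X (N(X) = X - (-36 + 56) = X - 1*20 = X - 20 = -20 + X)
r = 3126 (r = -½*(-6252) = 3126)
r/N(-45 - 1*(-39)) + D(33)/(-554) = 3126/(-20 + (-45 - 1*(-39))) + (2 - 1*33)/(-554) = 3126/(-20 + (-45 + 39)) + (2 - 33)*(-1/554) = 3126/(-20 - 6) - 31*(-1/554) = 3126/(-26) + 31/554 = 3126*(-1/26) + 31/554 = -1563/13 + 31/554 = -865499/7202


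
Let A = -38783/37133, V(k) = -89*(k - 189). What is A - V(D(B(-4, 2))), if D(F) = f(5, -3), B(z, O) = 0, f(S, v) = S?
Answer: -608128791/37133 ≈ -16377.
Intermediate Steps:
D(F) = 5
V(k) = 16821 - 89*k (V(k) = -89*(-189 + k) = 16821 - 89*k)
A = -38783/37133 (A = -38783*1/37133 = -38783/37133 ≈ -1.0444)
A - V(D(B(-4, 2))) = -38783/37133 - (16821 - 89*5) = -38783/37133 - (16821 - 445) = -38783/37133 - 1*16376 = -38783/37133 - 16376 = -608128791/37133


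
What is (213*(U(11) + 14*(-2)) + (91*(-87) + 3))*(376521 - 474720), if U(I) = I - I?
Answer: 1362805722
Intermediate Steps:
U(I) = 0
(213*(U(11) + 14*(-2)) + (91*(-87) + 3))*(376521 - 474720) = (213*(0 + 14*(-2)) + (91*(-87) + 3))*(376521 - 474720) = (213*(0 - 28) + (-7917 + 3))*(-98199) = (213*(-28) - 7914)*(-98199) = (-5964 - 7914)*(-98199) = -13878*(-98199) = 1362805722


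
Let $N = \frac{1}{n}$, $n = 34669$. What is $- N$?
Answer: $- \frac{1}{34669} \approx -2.8844 \cdot 10^{-5}$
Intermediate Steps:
$N = \frac{1}{34669} \approx 2.8844 \cdot 10^{-5}$
$- N = \left(-1\right) \frac{1}{34669} = - \frac{1}{34669}$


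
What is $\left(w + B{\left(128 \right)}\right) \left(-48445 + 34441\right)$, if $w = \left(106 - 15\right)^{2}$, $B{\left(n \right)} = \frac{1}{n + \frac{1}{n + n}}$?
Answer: $- \frac{422236696820}{3641} \approx -1.1597 \cdot 10^{8}$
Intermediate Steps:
$B{\left(n \right)} = \frac{1}{n + \frac{1}{2 n}}$
$w = 8281$ ($w = 91^{2} = 8281$)
$\left(w + B{\left(128 \right)}\right) \left(-48445 + 34441\right) = \left(8281 + 2 \cdot 128 \frac{1}{1 + 2 \cdot 128^{2}}\right) \left(-48445 + 34441\right) = \left(8281 + 2 \cdot 128 \frac{1}{1 + 2 \cdot 16384}\right) \left(-14004\right) = \left(8281 + 2 \cdot 128 \frac{1}{1 + 32768}\right) \left(-14004\right) = \left(8281 + 2 \cdot 128 \cdot \frac{1}{32769}\right) \left(-14004\right) = \left(8281 + \frac{256}{32769}\right) \left(-14004\right) = \frac{271360345}{32769} \left(-14004\right) = - \frac{422236696820}{3641}$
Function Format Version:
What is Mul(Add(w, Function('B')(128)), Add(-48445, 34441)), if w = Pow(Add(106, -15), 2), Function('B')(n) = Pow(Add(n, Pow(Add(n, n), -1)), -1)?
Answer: Rational(-422236696820, 3641) ≈ -1.1597e+8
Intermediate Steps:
Function('B')(n) = Pow(Add(n, Mul(Rational(1, 2), Pow(n, -1))), -1) (Function('B')(n) = Pow(Add(n, Pow(Mul(2, n), -1)), -1) = Pow(Add(n, Mul(Rational(1, 2), Pow(n, -1))), -1))
w = 8281 (w = Pow(91, 2) = 8281)
Mul(Add(w, Function('B')(128)), Add(-48445, 34441)) = Mul(Add(8281, Mul(2, 128, Pow(Add(1, Mul(2, Pow(128, 2))), -1))), Add(-48445, 34441)) = Mul(Add(8281, Mul(2, 128, Pow(Add(1, Mul(2, 16384)), -1))), -14004) = Mul(Add(8281, Mul(2, 128, Pow(Add(1, 32768), -1))), -14004) = Mul(Add(8281, Mul(2, 128, Pow(32769, -1))), -14004) = Mul(Add(8281, Mul(2, 128, Rational(1, 32769))), -14004) = Mul(Add(8281, Rational(256, 32769)), -14004) = Mul(Rational(271360345, 32769), -14004) = Rational(-422236696820, 3641)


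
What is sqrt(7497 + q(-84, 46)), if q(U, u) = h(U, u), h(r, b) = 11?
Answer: 2*sqrt(1877) ≈ 86.649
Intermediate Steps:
q(U, u) = 11
sqrt(7497 + q(-84, 46)) = sqrt(7497 + 11) = sqrt(7508) = 2*sqrt(1877)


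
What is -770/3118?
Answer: -385/1559 ≈ -0.24695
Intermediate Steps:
-770/3118 = -5*77/1559 = -385/1559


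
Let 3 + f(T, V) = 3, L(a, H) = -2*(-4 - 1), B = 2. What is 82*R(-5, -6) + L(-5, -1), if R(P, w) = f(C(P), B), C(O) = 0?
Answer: 10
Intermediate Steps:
L(a, H) = 10 (L(a, H) = -2*(-5) = 10)
f(T, V) = 0 (f(T, V) = -3 + 3 = 0)
R(P, w) = 0
82*R(-5, -6) + L(-5, -1) = 82*0 + 10 = 0 + 10 = 10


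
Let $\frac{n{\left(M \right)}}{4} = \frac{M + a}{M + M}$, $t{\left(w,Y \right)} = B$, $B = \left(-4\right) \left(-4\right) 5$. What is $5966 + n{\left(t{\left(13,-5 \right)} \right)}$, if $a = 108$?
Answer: $\frac{59707}{10} \approx 5970.7$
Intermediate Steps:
$B = 80$ ($B = 16 \cdot 5 = 80$)
$t{\left(w,Y \right)} = 80$
$n{\left(M \right)} = \frac{2 \left(108 + M\right)}{M}$ ($n{\left(M \right)} = 4 \frac{M + 108}{M + M} = 4 \frac{108 + M}{2 M} = \frac{2 \left(108 + M\right)}{M}$)
$5966 + n{\left(t{\left(13,-5 \right)} \right)} = 5966 + \left(2 + \frac{216}{80}\right) = 5966 + \left(2 + 216 \cdot \frac{1}{80}\right) = 5966 + \left(2 + \frac{27}{10}\right) = 5966 + \frac{47}{10} = \frac{59707}{10}$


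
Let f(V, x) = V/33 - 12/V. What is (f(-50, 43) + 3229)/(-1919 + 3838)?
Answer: 2662873/1583175 ≈ 1.6820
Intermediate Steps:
f(V, x) = -12/V + V/33 (f(V, x) = V*(1/33) - 12/V = V/33 - 12/V = -12/V + V/33)
(f(-50, 43) + 3229)/(-1919 + 3838) = ((-12/(-50) + (1/33)*(-50)) + 3229)/(-1919 + 3838) = ((-12*(-1/50) - 50/33) + 3229)/1919 = ((6/25 - 50/33) + 3229)*(1/1919) = (-1052/825 + 3229)*(1/1919) = (2662873/825)*(1/1919) = 2662873/1583175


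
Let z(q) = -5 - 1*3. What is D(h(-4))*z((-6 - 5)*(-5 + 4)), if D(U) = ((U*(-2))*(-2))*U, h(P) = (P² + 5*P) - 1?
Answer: -800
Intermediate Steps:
z(q) = -8 (z(q) = -5 - 3 = -8)
h(P) = -1 + P² + 5*P
D(U) = 4*U² (D(U) = (-2*U*(-2))*U = (4*U)*U = 4*U²)
D(h(-4))*z((-6 - 5)*(-5 + 4)) = (4*(-1 + (-4)² + 5*(-4))²)*(-8) = (4*(-1 + 16 - 20)²)*(-8) = (4*(-5)²)*(-8) = (4*25)*(-8) = 100*(-8) = -800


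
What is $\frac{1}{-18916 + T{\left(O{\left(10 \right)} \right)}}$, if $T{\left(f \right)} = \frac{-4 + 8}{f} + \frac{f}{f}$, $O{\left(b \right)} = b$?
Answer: $- \frac{5}{94573} \approx -5.2869 \cdot 10^{-5}$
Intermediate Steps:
$T{\left(f \right)} = 1 + \frac{4}{f}$ ($T{\left(f \right)} = \frac{4}{f} + 1 = 1 + \frac{4}{f}$)
$\frac{1}{-18916 + T{\left(O{\left(10 \right)} \right)}} = \frac{1}{-18916 + \frac{4 + 10}{10}} = \frac{1}{-18916 + \frac{1}{10} \cdot 14} = \frac{1}{-18916 + \frac{7}{5}} = \frac{1}{- \frac{94573}{5}} = - \frac{5}{94573}$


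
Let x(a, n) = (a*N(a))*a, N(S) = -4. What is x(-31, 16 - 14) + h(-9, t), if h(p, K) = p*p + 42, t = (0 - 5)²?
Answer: -3721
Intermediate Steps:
t = 25 (t = (-5)² = 25)
x(a, n) = -4*a² (x(a, n) = (a*(-4))*a = (-4*a)*a = -4*a²)
h(p, K) = 42 + p² (h(p, K) = p² + 42 = 42 + p²)
x(-31, 16 - 14) + h(-9, t) = -4*(-31)² + (42 + (-9)²) = -4*961 + (42 + 81) = -3844 + 123 = -3721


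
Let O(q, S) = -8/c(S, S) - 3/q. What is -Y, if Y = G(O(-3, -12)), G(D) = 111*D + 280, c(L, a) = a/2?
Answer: -539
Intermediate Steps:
c(L, a) = a/2 (c(L, a) = a*(½) = a/2)
O(q, S) = -16/S - 3/q (O(q, S) = -8*2/S - 3/q = -16/S - 3/q)
G(D) = 280 + 111*D
Y = 539 (Y = 280 + 111*(-16/(-12) - 3/(-3)) = 280 + 111*(-16*(-1/12) - 3*(-⅓)) = 280 + 111*(4/3 + 1) = 280 + 111*(7/3) = 280 + 259 = 539)
-Y = -1*539 = -539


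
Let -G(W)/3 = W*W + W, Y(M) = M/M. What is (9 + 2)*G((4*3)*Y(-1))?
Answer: -5148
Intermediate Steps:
Y(M) = 1
G(W) = -3*W - 3*W² (G(W) = -3*(W*W + W) = -3*(W² + W) = -3*(W + W²) = -3*W - 3*W²)
(9 + 2)*G((4*3)*Y(-1)) = (9 + 2)*(-3*(4*3)*1*(1 + (4*3)*1)) = 11*(-3*12*1*(1 + 12*1)) = 11*(-3*12*(1 + 12)) = 11*(-3*12*13) = 11*(-468) = -5148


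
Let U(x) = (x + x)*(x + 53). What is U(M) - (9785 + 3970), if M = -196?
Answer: 42301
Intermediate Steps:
U(x) = 2*x*(53 + x) (U(x) = (2*x)*(53 + x) = 2*x*(53 + x))
U(M) - (9785 + 3970) = 2*(-196)*(53 - 196) - (9785 + 3970) = 2*(-196)*(-143) - 1*13755 = 56056 - 13755 = 42301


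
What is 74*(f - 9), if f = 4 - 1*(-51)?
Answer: 3404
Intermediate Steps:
f = 55 (f = 4 + 51 = 55)
74*(f - 9) = 74*(55 - 9) = 74*46 = 3404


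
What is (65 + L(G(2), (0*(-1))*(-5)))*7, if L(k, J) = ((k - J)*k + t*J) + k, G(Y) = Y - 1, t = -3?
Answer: 469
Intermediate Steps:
G(Y) = -1 + Y
L(k, J) = k - 3*J + k*(k - J) (L(k, J) = ((k - J)*k - 3*J) + k = (k*(k - J) - 3*J) + k = (-3*J + k*(k - J)) + k = k - 3*J + k*(k - J))
(65 + L(G(2), (0*(-1))*(-5)))*7 = (65 + ((-1 + 2) + (-1 + 2)² - 3*0*(-1)*(-5) - (0*(-1))*(-5)*(-1 + 2)))*7 = (65 + (1 + 1² - 0*(-5) - 1*0*(-5)*1))*7 = (65 + (1 + 1 - 3*0 - 1*0*1))*7 = (65 + (1 + 1 + 0 + 0))*7 = (65 + 2)*7 = 67*7 = 469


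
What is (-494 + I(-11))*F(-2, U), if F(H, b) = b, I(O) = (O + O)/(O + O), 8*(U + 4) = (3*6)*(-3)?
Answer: 21199/4 ≈ 5299.8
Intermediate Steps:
U = -43/4 (U = -4 + ((3*6)*(-3))/8 = -4 + (18*(-3))/8 = -4 + (⅛)*(-54) = -4 - 27/4 = -43/4 ≈ -10.750)
I(O) = 1 (I(O) = (2*O)/((2*O)) = (2*O)*(1/(2*O)) = 1)
(-494 + I(-11))*F(-2, U) = (-494 + 1)*(-43/4) = -493*(-43/4) = 21199/4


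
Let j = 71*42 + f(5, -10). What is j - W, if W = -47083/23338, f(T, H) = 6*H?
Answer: 68240719/23338 ≈ 2924.0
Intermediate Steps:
j = 2922 (j = 71*42 + 6*(-10) = 2982 - 60 = 2922)
W = -47083/23338 (W = -47083*1/23338 = -47083/23338 ≈ -2.0174)
j - W = 2922 - 1*(-47083/23338) = 2922 + 47083/23338 = 68240719/23338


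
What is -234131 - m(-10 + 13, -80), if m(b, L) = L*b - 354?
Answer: -233537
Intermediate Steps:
m(b, L) = -354 + L*b
-234131 - m(-10 + 13, -80) = -234131 - (-354 - 80*(-10 + 13)) = -234131 - (-354 - 80*3) = -234131 - (-354 - 240) = -234131 - 1*(-594) = -234131 + 594 = -233537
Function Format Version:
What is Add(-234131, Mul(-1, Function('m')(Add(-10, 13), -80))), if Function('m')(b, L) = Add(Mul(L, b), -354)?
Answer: -233537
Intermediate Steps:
Function('m')(b, L) = Add(-354, Mul(L, b))
Add(-234131, Mul(-1, Function('m')(Add(-10, 13), -80))) = Add(-234131, Mul(-1, Add(-354, Mul(-80, Add(-10, 13))))) = Add(-234131, Mul(-1, Add(-354, Mul(-80, 3)))) = Add(-234131, Mul(-1, Add(-354, -240))) = Add(-234131, Mul(-1, -594)) = Add(-234131, 594) = -233537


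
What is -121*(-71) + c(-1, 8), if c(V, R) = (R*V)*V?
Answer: 8599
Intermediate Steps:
c(V, R) = R*V²
-121*(-71) + c(-1, 8) = -121*(-71) + 8*(-1)² = 8591 + 8*1 = 8591 + 8 = 8599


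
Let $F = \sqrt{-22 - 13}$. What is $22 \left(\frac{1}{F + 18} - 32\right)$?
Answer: $\frac{22 \left(- 32 \sqrt{35} + 575 i\right)}{\sqrt{35} - 18 i} \approx -702.9 - 0.36255 i$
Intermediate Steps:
$F = i \sqrt{35}$ ($F = \sqrt{-35} = i \sqrt{35} \approx 5.9161 i$)
$22 \left(\frac{1}{F + 18} - 32\right) = 22 \left(\frac{1}{i \sqrt{35} + 18} - 32\right) = 22 \left(\frac{1}{18 + i \sqrt{35}} - 32\right) = 22 \left(-32 + \frac{1}{18 + i \sqrt{35}}\right) = -704 + \frac{22}{18 + i \sqrt{35}}$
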